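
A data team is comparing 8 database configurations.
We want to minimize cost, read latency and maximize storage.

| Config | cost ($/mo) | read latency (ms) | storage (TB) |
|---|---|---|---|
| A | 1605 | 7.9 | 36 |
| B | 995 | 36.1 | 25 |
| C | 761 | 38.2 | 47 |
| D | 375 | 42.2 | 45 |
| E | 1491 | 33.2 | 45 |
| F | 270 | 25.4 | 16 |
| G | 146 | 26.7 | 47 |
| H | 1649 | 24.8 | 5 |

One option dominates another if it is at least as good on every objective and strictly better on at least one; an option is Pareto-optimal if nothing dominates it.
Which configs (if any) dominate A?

B: worse on read latency (36.1 vs 7.9).
C: worse on read latency (38.2 vs 7.9).
D: worse on read latency (42.2 vs 7.9).
E: worse on read latency (33.2 vs 7.9).
F: worse on read latency (25.4 vs 7.9).
G: worse on read latency (26.7 vs 7.9).
H: worse on cost (1649 vs 1605).
No option dominates A.

none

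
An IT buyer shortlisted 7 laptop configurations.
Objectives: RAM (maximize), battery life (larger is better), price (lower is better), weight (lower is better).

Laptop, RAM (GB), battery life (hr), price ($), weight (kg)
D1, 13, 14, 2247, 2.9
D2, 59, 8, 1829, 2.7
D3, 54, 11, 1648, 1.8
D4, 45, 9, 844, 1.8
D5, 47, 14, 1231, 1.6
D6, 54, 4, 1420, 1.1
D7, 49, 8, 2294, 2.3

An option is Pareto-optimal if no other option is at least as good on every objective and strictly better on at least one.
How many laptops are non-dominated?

5

D1: dominated by D5 (RAM 47≥13, battery life 14≥14, price 1231≤2247, weight 1.6≤2.9).
D2: not dominated (best RAM).
D3: not dominated.
D4: not dominated (best price).
D5: not dominated.
D6: not dominated (best weight).
D7: dominated by D3 (RAM 54≥49, battery life 11≥8, price 1648≤2294, weight 1.8≤2.3).
Pareto-optimal: D2, D3, D4, D5, D6 → 5.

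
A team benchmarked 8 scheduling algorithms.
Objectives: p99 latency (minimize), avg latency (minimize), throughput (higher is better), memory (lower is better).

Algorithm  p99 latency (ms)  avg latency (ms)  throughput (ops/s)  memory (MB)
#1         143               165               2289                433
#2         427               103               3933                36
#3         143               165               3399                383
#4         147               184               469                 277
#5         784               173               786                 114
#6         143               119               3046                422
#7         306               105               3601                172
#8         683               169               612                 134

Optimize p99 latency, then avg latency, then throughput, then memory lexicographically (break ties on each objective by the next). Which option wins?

First minimize p99 latency: best is 143, kept {#1, #3, #6}.
Then minimize avg latency: best is 119, kept {#6}.

#6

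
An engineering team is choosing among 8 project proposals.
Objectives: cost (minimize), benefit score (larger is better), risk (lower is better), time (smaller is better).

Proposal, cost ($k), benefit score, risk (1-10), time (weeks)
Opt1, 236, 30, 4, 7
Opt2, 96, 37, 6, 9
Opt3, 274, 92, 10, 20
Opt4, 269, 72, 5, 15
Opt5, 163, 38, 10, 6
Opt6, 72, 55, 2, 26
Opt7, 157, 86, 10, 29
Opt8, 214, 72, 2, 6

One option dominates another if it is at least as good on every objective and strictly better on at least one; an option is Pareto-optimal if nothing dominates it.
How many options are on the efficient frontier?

6

Opt1: dominated by Opt8 (cost 214≤236, benefit score 72≥30, risk 2≤4, time 6≤7).
Opt2: not dominated.
Opt3: not dominated (best benefit score).
Opt4: dominated by Opt8 (cost 214≤269, benefit score 72≥72, risk 2≤5, time 6≤15).
Opt5: not dominated.
Opt6: not dominated (best cost).
Opt7: not dominated.
Opt8: not dominated.
Pareto-optimal: Opt2, Opt3, Opt5, Opt6, Opt7, Opt8 → 6.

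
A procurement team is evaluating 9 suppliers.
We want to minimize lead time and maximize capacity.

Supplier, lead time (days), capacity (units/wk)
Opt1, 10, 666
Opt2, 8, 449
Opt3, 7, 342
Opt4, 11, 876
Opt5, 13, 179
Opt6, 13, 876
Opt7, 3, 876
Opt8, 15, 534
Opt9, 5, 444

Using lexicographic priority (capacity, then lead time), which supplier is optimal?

Opt7

First maximize capacity: best is 876, kept {Opt4, Opt6, Opt7}.
Then minimize lead time: best is 3, kept {Opt7}.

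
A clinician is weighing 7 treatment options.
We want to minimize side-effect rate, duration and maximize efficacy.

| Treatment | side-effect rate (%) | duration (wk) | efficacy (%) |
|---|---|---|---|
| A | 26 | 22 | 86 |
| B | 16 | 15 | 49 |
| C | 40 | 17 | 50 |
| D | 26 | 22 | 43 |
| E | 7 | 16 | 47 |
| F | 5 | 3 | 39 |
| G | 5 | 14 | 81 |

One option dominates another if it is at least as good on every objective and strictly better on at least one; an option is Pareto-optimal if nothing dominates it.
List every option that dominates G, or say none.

A: worse on side-effect rate (26 vs 5).
B: worse on side-effect rate (16 vs 5).
C: worse on side-effect rate (40 vs 5).
D: worse on side-effect rate (26 vs 5).
E: worse on side-effect rate (7 vs 5).
F: worse on efficacy (39 vs 81).
No option dominates G.

none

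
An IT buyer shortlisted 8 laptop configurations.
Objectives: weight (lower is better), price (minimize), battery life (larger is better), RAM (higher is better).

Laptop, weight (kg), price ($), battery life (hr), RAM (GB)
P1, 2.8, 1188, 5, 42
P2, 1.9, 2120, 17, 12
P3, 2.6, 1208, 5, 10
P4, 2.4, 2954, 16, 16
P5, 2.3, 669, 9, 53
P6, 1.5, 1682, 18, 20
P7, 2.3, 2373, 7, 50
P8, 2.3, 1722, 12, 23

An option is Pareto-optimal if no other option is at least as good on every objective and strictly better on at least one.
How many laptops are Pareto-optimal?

3

P1: dominated by P5 (weight 2.3≤2.8, price 669≤1188, battery life 9≥5, RAM 53≥42).
P2: dominated by P6 (weight 1.5≤1.9, price 1682≤2120, battery life 18≥17, RAM 20≥12).
P3: dominated by P5 (weight 2.3≤2.6, price 669≤1208, battery life 9≥5, RAM 53≥10).
P4: dominated by P6 (weight 1.5≤2.4, price 1682≤2954, battery life 18≥16, RAM 20≥16).
P5: not dominated (best price).
P6: not dominated (best weight).
P7: dominated by P5 (weight 2.3≤2.3, price 669≤2373, battery life 9≥7, RAM 53≥50).
P8: not dominated.
Pareto-optimal: P5, P6, P8 → 3.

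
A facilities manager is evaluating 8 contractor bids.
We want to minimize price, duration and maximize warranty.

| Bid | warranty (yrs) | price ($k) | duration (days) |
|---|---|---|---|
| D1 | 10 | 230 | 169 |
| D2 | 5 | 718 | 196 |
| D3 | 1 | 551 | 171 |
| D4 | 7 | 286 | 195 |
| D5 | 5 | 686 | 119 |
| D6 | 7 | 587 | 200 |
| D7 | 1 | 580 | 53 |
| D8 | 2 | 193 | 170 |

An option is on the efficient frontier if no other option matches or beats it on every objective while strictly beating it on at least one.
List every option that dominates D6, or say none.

D1, D4

D1: warranty 10≥7, price 230≤587, duration 169≤200 — dominates D6.
D4: warranty 7≥7, price 286≤587, duration 195≤200 — dominates D6.
Others (D2, D3, D5, D7, D8) are each worse than D6 on at least one objective.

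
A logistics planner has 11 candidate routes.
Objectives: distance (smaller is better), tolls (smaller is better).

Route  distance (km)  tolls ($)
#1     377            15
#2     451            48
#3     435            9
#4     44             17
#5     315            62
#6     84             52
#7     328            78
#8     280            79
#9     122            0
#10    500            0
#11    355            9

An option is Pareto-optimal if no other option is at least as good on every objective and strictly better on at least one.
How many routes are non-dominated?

#1: dominated by #9 (distance 122≤377, tolls 0≤15).
#2: dominated by #1 (distance 377≤451, tolls 15≤48).
#3: dominated by #9 (distance 122≤435, tolls 0≤9).
#4: not dominated (best distance).
#5: dominated by #4 (distance 44≤315, tolls 17≤62).
#6: dominated by #4 (distance 44≤84, tolls 17≤52).
#7: dominated by #4 (distance 44≤328, tolls 17≤78).
#8: dominated by #4 (distance 44≤280, tolls 17≤79).
#9: not dominated.
#10: dominated by #9 (distance 122≤500, tolls 0≤0).
#11: dominated by #9 (distance 122≤355, tolls 0≤9).
Pareto-optimal: #4, #9 → 2.

2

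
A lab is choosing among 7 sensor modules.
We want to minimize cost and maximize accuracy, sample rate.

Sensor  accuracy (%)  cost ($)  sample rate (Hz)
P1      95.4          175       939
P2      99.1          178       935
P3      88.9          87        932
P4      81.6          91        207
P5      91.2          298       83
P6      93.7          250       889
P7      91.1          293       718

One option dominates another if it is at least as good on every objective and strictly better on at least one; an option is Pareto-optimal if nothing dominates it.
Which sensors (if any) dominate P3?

P1: worse on cost (175 vs 87).
P2: worse on cost (178 vs 87).
P4: worse on accuracy (81.6 vs 88.9).
P5: worse on cost (298 vs 87).
P6: worse on cost (250 vs 87).
P7: worse on cost (293 vs 87).
No option dominates P3.

none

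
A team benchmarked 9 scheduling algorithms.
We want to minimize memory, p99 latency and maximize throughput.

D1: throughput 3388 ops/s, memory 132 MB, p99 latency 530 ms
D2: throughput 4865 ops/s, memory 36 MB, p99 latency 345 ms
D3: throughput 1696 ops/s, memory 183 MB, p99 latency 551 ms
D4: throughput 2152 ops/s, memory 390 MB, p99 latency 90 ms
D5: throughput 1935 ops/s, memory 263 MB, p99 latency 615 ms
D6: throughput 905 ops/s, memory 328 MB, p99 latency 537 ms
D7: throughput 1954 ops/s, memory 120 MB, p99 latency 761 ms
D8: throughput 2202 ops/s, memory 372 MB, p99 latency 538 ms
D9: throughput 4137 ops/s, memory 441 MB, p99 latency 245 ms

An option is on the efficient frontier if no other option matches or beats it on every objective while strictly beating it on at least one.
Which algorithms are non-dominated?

D1: dominated by D2 (throughput 4865≥3388, memory 36≤132, p99 latency 345≤530).
D2: not dominated (best throughput).
D3: dominated by D1 (throughput 3388≥1696, memory 132≤183, p99 latency 530≤551).
D4: not dominated (best p99 latency).
D5: dominated by D1 (throughput 3388≥1935, memory 132≤263, p99 latency 530≤615).
D6: dominated by D1 (throughput 3388≥905, memory 132≤328, p99 latency 530≤537).
D7: dominated by D2 (throughput 4865≥1954, memory 36≤120, p99 latency 345≤761).
D8: dominated by D1 (throughput 3388≥2202, memory 132≤372, p99 latency 530≤538).
D9: not dominated.

D2, D4, D9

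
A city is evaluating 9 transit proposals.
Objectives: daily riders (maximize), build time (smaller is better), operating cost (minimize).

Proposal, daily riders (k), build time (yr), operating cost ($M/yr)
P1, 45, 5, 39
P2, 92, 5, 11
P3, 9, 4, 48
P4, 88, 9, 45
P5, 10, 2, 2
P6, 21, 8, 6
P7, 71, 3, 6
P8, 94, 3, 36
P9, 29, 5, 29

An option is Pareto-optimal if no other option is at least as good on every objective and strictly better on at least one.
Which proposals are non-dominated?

P2, P5, P7, P8

P1: dominated by P2 (daily riders 92≥45, build time 5≤5, operating cost 11≤39).
P2: not dominated.
P3: dominated by P5 (daily riders 10≥9, build time 2≤4, operating cost 2≤48).
P4: dominated by P2 (daily riders 92≥88, build time 5≤9, operating cost 11≤45).
P5: not dominated (best build time).
P6: dominated by P7 (daily riders 71≥21, build time 3≤8, operating cost 6≤6).
P7: not dominated.
P8: not dominated (best daily riders).
P9: dominated by P2 (daily riders 92≥29, build time 5≤5, operating cost 11≤29).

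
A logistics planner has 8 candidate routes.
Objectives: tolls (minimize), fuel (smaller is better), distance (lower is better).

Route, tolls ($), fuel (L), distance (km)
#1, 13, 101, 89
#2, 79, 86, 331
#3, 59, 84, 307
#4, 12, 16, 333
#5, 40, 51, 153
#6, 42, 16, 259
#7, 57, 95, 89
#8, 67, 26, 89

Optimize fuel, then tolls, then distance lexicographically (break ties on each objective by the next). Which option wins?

#4

First minimize fuel: best is 16, kept {#4, #6}.
Then minimize tolls: best is 12, kept {#4}.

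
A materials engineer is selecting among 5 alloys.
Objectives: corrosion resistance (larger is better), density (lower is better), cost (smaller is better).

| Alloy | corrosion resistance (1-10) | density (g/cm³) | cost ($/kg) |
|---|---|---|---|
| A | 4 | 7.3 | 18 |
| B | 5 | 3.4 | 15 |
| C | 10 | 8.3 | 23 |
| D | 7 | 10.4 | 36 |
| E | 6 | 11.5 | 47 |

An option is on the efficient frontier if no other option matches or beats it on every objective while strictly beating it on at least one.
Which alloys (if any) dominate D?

C: corrosion resistance 10≥7, density 8.3≤10.4, cost 23≤36 — dominates D.
Others (A, B, E) are each worse than D on at least one objective.

C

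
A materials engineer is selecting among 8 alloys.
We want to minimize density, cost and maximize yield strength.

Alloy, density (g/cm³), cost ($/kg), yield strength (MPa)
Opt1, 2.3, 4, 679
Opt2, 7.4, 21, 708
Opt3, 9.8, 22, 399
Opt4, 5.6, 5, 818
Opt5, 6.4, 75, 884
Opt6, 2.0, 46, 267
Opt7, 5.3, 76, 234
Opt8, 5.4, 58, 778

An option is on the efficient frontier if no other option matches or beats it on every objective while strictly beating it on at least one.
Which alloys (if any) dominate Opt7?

Opt1: density 2.3≤5.3, cost 4≤76, yield strength 679≥234 — dominates Opt7.
Opt6: density 2.0≤5.3, cost 46≤76, yield strength 267≥234 — dominates Opt7.
Others (Opt2, Opt3, Opt4, Opt5, Opt8) are each worse than Opt7 on at least one objective.

Opt1, Opt6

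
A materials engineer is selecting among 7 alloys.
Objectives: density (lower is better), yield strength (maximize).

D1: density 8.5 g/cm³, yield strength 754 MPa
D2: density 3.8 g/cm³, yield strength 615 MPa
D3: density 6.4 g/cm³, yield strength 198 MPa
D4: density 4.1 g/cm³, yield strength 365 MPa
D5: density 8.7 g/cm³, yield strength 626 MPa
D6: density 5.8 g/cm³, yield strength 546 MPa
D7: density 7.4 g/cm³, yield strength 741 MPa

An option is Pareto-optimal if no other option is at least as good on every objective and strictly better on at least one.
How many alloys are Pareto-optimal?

3

D1: not dominated (best yield strength).
D2: not dominated (best density).
D3: dominated by D2 (density 3.8≤6.4, yield strength 615≥198).
D4: dominated by D2 (density 3.8≤4.1, yield strength 615≥365).
D5: dominated by D1 (density 8.5≤8.7, yield strength 754≥626).
D6: dominated by D2 (density 3.8≤5.8, yield strength 615≥546).
D7: not dominated.
Pareto-optimal: D1, D2, D7 → 3.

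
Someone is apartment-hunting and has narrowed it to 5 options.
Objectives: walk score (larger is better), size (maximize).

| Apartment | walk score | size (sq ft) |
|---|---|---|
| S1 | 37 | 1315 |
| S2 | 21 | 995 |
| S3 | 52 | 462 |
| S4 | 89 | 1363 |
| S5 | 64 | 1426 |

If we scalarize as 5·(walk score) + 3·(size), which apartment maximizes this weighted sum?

S1: 5·37 + 3·1315 = 4130
S2: 5·21 + 3·995 = 3090
S3: 5·52 + 3·462 = 1646
S4: 5·89 + 3·1363 = 4534
S5: 5·64 + 3·1426 = 4598
Highest: S5 at 4598.

S5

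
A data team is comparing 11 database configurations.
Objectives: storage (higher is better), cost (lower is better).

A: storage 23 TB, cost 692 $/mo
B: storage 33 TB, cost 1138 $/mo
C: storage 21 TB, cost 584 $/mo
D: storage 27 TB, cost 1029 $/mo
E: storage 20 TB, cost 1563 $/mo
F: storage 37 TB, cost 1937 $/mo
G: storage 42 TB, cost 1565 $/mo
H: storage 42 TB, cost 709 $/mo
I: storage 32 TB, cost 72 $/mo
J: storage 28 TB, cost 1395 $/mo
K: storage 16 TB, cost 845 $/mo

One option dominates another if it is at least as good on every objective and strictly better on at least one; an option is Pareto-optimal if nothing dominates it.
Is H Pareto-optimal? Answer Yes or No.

A: worse on storage (23 vs 42).
B: worse on storage (33 vs 42).
C: worse on storage (21 vs 42).
D: worse on storage (27 vs 42).
E: worse on storage (20 vs 42).
F: worse on storage (37 vs 42).
G: worse on cost (1565 vs 709).
I: worse on storage (32 vs 42).
J: worse on storage (28 vs 42).
K: worse on storage (16 vs 42).
No option is at least as good as H on every objective and strictly better on one.

Yes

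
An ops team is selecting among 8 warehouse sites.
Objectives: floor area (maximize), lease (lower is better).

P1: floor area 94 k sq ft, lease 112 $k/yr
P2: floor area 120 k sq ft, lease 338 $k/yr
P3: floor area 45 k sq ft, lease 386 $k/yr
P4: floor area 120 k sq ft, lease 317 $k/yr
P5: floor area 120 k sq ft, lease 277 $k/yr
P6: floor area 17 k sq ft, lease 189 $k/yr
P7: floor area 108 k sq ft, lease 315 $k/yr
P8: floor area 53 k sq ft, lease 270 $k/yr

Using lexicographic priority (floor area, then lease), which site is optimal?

P5

First maximize floor area: best is 120, kept {P2, P4, P5}.
Then minimize lease: best is 277, kept {P5}.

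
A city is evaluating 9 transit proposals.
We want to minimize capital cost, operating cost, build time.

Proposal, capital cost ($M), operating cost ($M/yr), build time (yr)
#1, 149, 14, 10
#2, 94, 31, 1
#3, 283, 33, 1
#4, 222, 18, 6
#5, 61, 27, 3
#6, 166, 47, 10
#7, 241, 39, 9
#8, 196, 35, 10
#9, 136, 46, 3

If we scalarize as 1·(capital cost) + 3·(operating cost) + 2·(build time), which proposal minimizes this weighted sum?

#1: 1·149 + 3·14 + 2·10 = 211
#2: 1·94 + 3·31 + 2·1 = 189
#3: 1·283 + 3·33 + 2·1 = 384
#4: 1·222 + 3·18 + 2·6 = 288
#5: 1·61 + 3·27 + 2·3 = 148
#6: 1·166 + 3·47 + 2·10 = 327
#7: 1·241 + 3·39 + 2·9 = 376
#8: 1·196 + 3·35 + 2·10 = 321
#9: 1·136 + 3·46 + 2·3 = 280
Lowest: #5 at 148.

#5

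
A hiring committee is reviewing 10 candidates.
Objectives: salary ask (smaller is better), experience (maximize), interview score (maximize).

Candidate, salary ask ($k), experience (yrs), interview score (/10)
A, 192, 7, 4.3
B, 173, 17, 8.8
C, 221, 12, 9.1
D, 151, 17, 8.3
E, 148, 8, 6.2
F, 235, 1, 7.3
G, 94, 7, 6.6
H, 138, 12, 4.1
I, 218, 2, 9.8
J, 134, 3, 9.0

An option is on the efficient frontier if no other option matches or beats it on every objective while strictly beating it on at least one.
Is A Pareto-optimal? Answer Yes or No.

B vs A: salary ask 173≤192, experience 17≥7, interview score 8.8≥4.3 — B is at least as good on every objective and strictly better on at least one, so B dominates A.

No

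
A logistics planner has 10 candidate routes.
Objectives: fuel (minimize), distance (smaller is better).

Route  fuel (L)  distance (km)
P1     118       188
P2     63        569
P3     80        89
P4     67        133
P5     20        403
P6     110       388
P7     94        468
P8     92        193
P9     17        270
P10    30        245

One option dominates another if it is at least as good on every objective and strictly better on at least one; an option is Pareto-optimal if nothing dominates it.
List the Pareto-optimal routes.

P1: dominated by P3 (fuel 80≤118, distance 89≤188).
P2: dominated by P5 (fuel 20≤63, distance 403≤569).
P3: not dominated (best distance).
P4: not dominated.
P5: dominated by P9 (fuel 17≤20, distance 270≤403).
P6: dominated by P3 (fuel 80≤110, distance 89≤388).
P7: dominated by P3 (fuel 80≤94, distance 89≤468).
P8: dominated by P3 (fuel 80≤92, distance 89≤193).
P9: not dominated (best fuel).
P10: not dominated.

P3, P4, P9, P10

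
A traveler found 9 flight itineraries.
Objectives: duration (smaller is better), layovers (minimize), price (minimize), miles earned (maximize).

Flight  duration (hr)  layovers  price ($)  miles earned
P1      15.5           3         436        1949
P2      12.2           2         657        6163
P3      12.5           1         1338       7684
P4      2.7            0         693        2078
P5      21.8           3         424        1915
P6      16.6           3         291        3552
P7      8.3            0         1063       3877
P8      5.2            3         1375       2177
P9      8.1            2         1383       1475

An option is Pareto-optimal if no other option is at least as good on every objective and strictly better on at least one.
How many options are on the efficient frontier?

P1: not dominated.
P2: not dominated.
P3: not dominated (best miles earned).
P4: not dominated (best duration).
P5: dominated by P6 (duration 16.6≤21.8, layovers 3≤3, price 291≤424, miles earned 3552≥1915).
P6: not dominated (best price).
P7: not dominated.
P8: not dominated.
P9: dominated by P4 (duration 2.7≤8.1, layovers 0≤2, price 693≤1383, miles earned 2078≥1475).
Pareto-optimal: P1, P2, P3, P4, P6, P7, P8 → 7.

7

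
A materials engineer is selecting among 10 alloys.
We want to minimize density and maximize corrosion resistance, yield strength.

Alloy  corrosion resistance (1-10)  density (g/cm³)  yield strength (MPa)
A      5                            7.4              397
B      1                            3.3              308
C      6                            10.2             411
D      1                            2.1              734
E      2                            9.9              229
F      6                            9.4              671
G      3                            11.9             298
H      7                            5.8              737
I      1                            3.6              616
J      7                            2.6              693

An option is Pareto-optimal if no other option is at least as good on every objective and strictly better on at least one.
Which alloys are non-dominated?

A: dominated by H (corrosion resistance 7≥5, density 5.8≤7.4, yield strength 737≥397).
B: dominated by D (corrosion resistance 1≥1, density 2.1≤3.3, yield strength 734≥308).
C: dominated by F (corrosion resistance 6≥6, density 9.4≤10.2, yield strength 671≥411).
D: not dominated (best density).
E: dominated by A (corrosion resistance 5≥2, density 7.4≤9.9, yield strength 397≥229).
F: dominated by H (corrosion resistance 7≥6, density 5.8≤9.4, yield strength 737≥671).
G: dominated by A (corrosion resistance 5≥3, density 7.4≤11.9, yield strength 397≥298).
H: not dominated (best yield strength).
I: dominated by D (corrosion resistance 1≥1, density 2.1≤3.6, yield strength 734≥616).
J: not dominated.

D, H, J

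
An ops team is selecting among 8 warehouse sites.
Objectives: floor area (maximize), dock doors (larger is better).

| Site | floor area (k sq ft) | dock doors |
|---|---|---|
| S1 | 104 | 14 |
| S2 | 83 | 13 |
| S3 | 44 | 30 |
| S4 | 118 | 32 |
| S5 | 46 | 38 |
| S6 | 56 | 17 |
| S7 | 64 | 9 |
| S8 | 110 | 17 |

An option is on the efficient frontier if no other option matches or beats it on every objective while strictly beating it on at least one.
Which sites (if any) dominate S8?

S4: floor area 118≥110, dock doors 32≥17 — dominates S8.
Others (S1, S2, S3, S5, S6, S7) are each worse than S8 on at least one objective.

S4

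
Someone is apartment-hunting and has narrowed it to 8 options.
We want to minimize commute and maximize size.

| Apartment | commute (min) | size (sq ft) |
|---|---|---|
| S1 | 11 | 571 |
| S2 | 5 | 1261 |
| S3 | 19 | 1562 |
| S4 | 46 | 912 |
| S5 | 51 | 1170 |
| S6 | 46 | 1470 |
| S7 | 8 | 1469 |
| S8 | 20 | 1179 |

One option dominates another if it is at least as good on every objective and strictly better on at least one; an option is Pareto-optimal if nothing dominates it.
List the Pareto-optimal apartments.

S1: dominated by S2 (commute 5≤11, size 1261≥571).
S2: not dominated (best commute).
S3: not dominated (best size).
S4: dominated by S2 (commute 5≤46, size 1261≥912).
S5: dominated by S2 (commute 5≤51, size 1261≥1170).
S6: dominated by S3 (commute 19≤46, size 1562≥1470).
S7: not dominated.
S8: dominated by S2 (commute 5≤20, size 1261≥1179).

S2, S3, S7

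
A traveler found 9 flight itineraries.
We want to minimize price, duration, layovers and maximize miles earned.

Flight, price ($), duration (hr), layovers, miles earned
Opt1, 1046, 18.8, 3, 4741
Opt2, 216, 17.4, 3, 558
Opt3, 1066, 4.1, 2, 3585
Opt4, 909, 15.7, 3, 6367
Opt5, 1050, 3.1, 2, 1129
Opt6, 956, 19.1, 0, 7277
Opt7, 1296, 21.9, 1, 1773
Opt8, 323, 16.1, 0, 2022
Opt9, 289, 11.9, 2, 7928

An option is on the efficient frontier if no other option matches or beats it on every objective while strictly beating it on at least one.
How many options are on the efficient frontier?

6

Opt1: dominated by Opt4 (price 909≤1046, duration 15.7≤18.8, layovers 3≤3, miles earned 6367≥4741).
Opt2: not dominated (best price).
Opt3: not dominated.
Opt4: dominated by Opt9 (price 289≤909, duration 11.9≤15.7, layovers 2≤3, miles earned 7928≥6367).
Opt5: not dominated (best duration).
Opt6: not dominated.
Opt7: dominated by Opt6 (price 956≤1296, duration 19.1≤21.9, layovers 0≤1, miles earned 7277≥1773).
Opt8: not dominated.
Opt9: not dominated (best miles earned).
Pareto-optimal: Opt2, Opt3, Opt5, Opt6, Opt8, Opt9 → 6.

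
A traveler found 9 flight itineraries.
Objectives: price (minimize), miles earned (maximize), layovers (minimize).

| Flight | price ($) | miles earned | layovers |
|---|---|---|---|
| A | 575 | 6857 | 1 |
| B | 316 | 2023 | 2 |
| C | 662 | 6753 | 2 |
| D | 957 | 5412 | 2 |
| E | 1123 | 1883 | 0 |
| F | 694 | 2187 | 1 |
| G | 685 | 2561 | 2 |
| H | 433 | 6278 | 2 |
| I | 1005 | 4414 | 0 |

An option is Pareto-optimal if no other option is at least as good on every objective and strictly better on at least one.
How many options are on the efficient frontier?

A: not dominated (best miles earned).
B: not dominated (best price).
C: dominated by A (price 575≤662, miles earned 6857≥6753, layovers 1≤2).
D: dominated by A (price 575≤957, miles earned 6857≥5412, layovers 1≤2).
E: dominated by I (price 1005≤1123, miles earned 4414≥1883, layovers 0≤0).
F: dominated by A (price 575≤694, miles earned 6857≥2187, layovers 1≤1).
G: dominated by A (price 575≤685, miles earned 6857≥2561, layovers 1≤2).
H: not dominated.
I: not dominated.
Pareto-optimal: A, B, H, I → 4.

4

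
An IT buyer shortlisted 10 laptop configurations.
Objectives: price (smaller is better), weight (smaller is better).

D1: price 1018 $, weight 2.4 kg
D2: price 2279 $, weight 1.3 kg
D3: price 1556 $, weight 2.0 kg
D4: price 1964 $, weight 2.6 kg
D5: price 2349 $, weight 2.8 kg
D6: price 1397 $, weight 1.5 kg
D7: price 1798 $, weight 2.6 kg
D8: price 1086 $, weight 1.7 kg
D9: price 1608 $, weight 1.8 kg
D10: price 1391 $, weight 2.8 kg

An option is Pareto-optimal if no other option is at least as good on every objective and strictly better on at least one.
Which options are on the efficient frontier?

D1, D2, D6, D8

D1: not dominated (best price).
D2: not dominated (best weight).
D3: dominated by D6 (price 1397≤1556, weight 1.5≤2.0).
D4: dominated by D1 (price 1018≤1964, weight 2.4≤2.6).
D5: dominated by D1 (price 1018≤2349, weight 2.4≤2.8).
D6: not dominated.
D7: dominated by D1 (price 1018≤1798, weight 2.4≤2.6).
D8: not dominated.
D9: dominated by D6 (price 1397≤1608, weight 1.5≤1.8).
D10: dominated by D1 (price 1018≤1391, weight 2.4≤2.8).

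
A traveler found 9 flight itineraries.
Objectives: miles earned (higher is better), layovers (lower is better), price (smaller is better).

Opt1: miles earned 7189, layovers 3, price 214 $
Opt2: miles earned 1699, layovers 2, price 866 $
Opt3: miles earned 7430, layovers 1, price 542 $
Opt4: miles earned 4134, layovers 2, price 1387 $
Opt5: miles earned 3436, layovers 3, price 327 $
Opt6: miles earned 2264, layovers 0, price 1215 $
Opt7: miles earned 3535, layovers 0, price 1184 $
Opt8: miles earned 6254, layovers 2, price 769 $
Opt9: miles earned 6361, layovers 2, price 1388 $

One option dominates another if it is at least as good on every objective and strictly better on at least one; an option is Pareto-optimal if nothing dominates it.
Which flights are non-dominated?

Opt1, Opt3, Opt7

Opt1: not dominated (best price).
Opt2: dominated by Opt3 (miles earned 7430≥1699, layovers 1≤2, price 542≤866).
Opt3: not dominated (best miles earned).
Opt4: dominated by Opt3 (miles earned 7430≥4134, layovers 1≤2, price 542≤1387).
Opt5: dominated by Opt1 (miles earned 7189≥3436, layovers 3≤3, price 214≤327).
Opt6: dominated by Opt7 (miles earned 3535≥2264, layovers 0≤0, price 1184≤1215).
Opt7: not dominated.
Opt8: dominated by Opt3 (miles earned 7430≥6254, layovers 1≤2, price 542≤769).
Opt9: dominated by Opt3 (miles earned 7430≥6361, layovers 1≤2, price 542≤1388).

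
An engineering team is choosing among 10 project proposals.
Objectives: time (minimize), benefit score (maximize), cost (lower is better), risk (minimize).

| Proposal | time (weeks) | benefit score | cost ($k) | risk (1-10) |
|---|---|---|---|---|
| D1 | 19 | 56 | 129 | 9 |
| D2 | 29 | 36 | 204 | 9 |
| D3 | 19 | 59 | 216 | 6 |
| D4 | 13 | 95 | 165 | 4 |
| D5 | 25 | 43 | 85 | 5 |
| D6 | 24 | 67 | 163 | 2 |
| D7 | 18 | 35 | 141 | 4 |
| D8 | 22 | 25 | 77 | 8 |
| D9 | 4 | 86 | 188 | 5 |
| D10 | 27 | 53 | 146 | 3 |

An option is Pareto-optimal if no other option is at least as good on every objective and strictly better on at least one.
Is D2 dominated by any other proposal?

D1 vs D2: time 19≤29, benefit score 56≥36, cost 129≤204, risk 9≤9 — D1 is at least as good on every objective and strictly better on at least one, so D1 dominates D2.

Yes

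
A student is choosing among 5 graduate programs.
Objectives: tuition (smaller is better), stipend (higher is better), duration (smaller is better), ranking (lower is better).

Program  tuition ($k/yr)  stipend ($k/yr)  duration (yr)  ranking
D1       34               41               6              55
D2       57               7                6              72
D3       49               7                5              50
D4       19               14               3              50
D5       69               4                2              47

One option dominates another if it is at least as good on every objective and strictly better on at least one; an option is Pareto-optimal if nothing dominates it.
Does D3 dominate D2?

Yes

D3 vs D2: tuition 49≤57, stipend 7≥7, duration 5≤6, ranking 50≤72 — D3 is at least as good on every objective with at least one strict improvement.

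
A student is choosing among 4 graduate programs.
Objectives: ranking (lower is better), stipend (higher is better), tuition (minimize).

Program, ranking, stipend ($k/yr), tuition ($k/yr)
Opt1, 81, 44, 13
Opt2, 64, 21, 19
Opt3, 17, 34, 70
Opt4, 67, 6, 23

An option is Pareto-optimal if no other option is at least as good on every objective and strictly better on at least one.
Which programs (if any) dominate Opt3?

none

Opt1: worse on ranking (81 vs 17).
Opt2: worse on ranking (64 vs 17).
Opt4: worse on ranking (67 vs 17).
No option dominates Opt3.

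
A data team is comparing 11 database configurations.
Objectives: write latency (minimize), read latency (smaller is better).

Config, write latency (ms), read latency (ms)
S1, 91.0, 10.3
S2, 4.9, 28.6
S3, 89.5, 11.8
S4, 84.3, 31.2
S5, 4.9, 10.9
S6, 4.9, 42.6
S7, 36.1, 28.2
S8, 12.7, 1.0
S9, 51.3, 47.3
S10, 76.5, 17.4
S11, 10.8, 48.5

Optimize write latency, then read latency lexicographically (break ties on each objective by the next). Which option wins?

S5

First minimize write latency: best is 4.9, kept {S2, S5, S6}.
Then minimize read latency: best is 10.9, kept {S5}.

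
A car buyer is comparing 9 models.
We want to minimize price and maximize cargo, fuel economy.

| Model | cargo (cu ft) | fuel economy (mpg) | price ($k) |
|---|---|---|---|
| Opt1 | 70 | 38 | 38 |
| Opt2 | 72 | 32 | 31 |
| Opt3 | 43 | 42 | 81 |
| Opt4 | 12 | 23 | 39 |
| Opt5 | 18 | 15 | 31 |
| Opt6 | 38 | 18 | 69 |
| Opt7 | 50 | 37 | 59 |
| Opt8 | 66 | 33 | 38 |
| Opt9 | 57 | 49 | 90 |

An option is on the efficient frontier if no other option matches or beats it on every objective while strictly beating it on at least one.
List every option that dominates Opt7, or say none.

Opt1: cargo 70≥50, fuel economy 38≥37, price 38≤59 — dominates Opt7.
Others (Opt2, Opt3, Opt4, Opt5, Opt6, Opt8, Opt9) are each worse than Opt7 on at least one objective.

Opt1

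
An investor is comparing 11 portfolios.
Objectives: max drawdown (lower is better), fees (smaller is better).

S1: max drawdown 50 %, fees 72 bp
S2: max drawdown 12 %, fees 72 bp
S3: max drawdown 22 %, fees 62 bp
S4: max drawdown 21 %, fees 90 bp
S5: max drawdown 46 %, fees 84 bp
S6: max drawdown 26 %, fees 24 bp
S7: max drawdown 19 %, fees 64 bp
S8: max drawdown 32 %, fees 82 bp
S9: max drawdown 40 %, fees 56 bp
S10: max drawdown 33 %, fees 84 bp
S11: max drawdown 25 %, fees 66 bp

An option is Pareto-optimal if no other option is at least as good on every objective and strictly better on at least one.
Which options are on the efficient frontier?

S2, S3, S6, S7

S1: dominated by S2 (max drawdown 12≤50, fees 72≤72).
S2: not dominated (best max drawdown).
S3: not dominated.
S4: dominated by S2 (max drawdown 12≤21, fees 72≤90).
S5: dominated by S2 (max drawdown 12≤46, fees 72≤84).
S6: not dominated (best fees).
S7: not dominated.
S8: dominated by S2 (max drawdown 12≤32, fees 72≤82).
S9: dominated by S6 (max drawdown 26≤40, fees 24≤56).
S10: dominated by S2 (max drawdown 12≤33, fees 72≤84).
S11: dominated by S3 (max drawdown 22≤25, fees 62≤66).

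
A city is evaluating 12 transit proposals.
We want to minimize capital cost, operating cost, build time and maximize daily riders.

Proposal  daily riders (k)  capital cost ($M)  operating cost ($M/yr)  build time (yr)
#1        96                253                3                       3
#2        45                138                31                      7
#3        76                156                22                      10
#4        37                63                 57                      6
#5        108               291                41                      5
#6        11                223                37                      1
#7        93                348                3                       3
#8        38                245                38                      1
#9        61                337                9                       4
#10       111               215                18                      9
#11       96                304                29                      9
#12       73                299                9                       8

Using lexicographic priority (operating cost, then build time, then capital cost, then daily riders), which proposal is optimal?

#1

First minimize operating cost: best is 3, kept {#1, #7}.
Then minimize build time: best is 3, kept {#1, #7}.
Then minimize capital cost: best is 253, kept {#1}.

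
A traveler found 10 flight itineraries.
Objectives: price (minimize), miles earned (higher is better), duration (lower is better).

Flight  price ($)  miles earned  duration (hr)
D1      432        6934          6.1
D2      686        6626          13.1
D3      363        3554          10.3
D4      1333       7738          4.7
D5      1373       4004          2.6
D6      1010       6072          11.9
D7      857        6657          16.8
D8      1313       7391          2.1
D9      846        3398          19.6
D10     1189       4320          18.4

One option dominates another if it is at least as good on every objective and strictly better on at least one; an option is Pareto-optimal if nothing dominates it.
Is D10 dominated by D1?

Yes

D1 vs D10: price 432≤1189, miles earned 6934≥4320, duration 6.1≤18.4 — D1 is at least as good on every objective with at least one strict improvement.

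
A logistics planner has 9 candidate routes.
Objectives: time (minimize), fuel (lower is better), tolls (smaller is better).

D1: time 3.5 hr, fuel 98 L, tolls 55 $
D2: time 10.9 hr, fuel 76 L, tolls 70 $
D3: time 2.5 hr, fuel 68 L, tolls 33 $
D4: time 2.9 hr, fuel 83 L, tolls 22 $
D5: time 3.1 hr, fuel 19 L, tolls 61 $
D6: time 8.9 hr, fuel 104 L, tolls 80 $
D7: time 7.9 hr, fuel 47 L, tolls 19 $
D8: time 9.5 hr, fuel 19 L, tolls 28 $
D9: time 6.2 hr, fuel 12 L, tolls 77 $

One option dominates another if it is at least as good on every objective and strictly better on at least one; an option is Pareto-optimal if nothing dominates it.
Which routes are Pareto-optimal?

D1: dominated by D3 (time 2.5≤3.5, fuel 68≤98, tolls 33≤55).
D2: dominated by D3 (time 2.5≤10.9, fuel 68≤76, tolls 33≤70).
D3: not dominated (best time).
D4: not dominated.
D5: not dominated.
D6: dominated by D1 (time 3.5≤8.9, fuel 98≤104, tolls 55≤80).
D7: not dominated (best tolls).
D8: not dominated.
D9: not dominated (best fuel).

D3, D4, D5, D7, D8, D9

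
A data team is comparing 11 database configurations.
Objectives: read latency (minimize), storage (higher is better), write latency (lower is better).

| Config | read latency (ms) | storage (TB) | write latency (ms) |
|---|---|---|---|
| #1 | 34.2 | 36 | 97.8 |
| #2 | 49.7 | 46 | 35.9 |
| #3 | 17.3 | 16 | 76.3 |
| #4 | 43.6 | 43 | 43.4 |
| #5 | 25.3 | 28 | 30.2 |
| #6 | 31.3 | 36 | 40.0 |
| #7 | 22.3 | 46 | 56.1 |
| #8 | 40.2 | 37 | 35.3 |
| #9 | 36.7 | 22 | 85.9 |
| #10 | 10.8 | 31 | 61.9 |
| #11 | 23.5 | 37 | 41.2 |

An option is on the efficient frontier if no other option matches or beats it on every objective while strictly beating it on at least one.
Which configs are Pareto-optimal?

#1: dominated by #6 (read latency 31.3≤34.2, storage 36≥36, write latency 40.0≤97.8).
#2: not dominated.
#3: dominated by #10 (read latency 10.8≤17.3, storage 31≥16, write latency 61.9≤76.3).
#4: not dominated.
#5: not dominated (best write latency).
#6: not dominated.
#7: not dominated.
#8: not dominated.
#9: dominated by #5 (read latency 25.3≤36.7, storage 28≥22, write latency 30.2≤85.9).
#10: not dominated (best read latency).
#11: not dominated.

#2, #4, #5, #6, #7, #8, #10, #11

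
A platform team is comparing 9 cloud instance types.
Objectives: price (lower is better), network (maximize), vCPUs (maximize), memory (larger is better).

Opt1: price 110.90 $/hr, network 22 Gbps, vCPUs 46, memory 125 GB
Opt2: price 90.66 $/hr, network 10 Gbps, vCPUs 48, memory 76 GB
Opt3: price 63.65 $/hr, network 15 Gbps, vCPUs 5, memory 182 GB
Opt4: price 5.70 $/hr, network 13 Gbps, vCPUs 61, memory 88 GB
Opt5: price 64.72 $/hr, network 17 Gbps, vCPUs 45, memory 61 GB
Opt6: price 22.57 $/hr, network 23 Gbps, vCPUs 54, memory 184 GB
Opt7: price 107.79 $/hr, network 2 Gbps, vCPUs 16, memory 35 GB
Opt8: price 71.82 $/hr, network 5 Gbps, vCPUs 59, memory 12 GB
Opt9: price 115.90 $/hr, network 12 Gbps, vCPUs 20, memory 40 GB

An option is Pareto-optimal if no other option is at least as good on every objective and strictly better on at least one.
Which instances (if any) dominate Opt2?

Opt4, Opt6

Opt4: price 5.70≤90.66, network 13≥10, vCPUs 61≥48, memory 88≥76 — dominates Opt2.
Opt6: price 22.57≤90.66, network 23≥10, vCPUs 54≥48, memory 184≥76 — dominates Opt2.
Others (Opt1, Opt3, Opt5, Opt7, Opt8, Opt9) are each worse than Opt2 on at least one objective.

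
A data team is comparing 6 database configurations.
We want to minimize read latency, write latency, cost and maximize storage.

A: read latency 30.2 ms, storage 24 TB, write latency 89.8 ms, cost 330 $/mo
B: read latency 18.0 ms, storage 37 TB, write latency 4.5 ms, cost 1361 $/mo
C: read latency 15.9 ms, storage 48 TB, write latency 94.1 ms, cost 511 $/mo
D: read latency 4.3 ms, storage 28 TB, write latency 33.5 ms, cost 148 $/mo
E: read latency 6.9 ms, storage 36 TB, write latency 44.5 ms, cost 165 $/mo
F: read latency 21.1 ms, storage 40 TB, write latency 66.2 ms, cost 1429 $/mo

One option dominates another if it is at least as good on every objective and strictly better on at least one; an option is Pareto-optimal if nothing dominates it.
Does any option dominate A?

D vs A: read latency 4.3≤30.2, storage 28≥24, write latency 33.5≤89.8, cost 148≤330 — D is at least as good on every objective and strictly better on at least one, so D dominates A.

Yes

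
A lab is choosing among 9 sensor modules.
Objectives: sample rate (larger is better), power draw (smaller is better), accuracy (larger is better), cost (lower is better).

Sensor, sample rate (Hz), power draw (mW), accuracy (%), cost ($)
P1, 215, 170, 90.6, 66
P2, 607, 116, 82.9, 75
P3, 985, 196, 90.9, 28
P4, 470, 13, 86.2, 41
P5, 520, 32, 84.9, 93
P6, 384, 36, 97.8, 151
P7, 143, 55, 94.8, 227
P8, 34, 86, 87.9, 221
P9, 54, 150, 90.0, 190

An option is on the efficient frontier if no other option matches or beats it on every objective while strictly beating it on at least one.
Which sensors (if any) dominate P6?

P1: worse on sample rate (215 vs 384).
P2: worse on power draw (116 vs 36).
P3: worse on power draw (196 vs 36).
P4: worse on accuracy (86.2 vs 97.8).
P5: worse on accuracy (84.9 vs 97.8).
P7: worse on sample rate (143 vs 384).
P8: worse on sample rate (34 vs 384).
P9: worse on sample rate (54 vs 384).
No option dominates P6.

none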